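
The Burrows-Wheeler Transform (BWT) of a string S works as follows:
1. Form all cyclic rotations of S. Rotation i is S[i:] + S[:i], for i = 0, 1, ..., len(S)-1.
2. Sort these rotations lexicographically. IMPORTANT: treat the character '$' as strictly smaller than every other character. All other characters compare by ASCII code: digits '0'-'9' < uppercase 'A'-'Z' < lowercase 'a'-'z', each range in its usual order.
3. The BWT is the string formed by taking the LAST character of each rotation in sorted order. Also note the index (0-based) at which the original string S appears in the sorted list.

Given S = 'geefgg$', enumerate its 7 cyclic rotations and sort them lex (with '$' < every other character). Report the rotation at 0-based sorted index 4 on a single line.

Answer: g$geefg

Derivation:
All 7 rotations (rotation i = S[i:]+S[:i]):
  rot[0] = geefgg$
  rot[1] = eefgg$g
  rot[2] = efgg$ge
  rot[3] = fgg$gee
  rot[4] = gg$geef
  rot[5] = g$geefg
  rot[6] = $geefgg
Sorted (with $ < everything):
  sorted[0] = $geefgg
  sorted[1] = eefgg$g
  sorted[2] = efgg$ge
  sorted[3] = fgg$gee
  sorted[4] = g$geefg
  sorted[5] = geefgg$
  sorted[6] = gg$geef
sorted[4] = g$geefg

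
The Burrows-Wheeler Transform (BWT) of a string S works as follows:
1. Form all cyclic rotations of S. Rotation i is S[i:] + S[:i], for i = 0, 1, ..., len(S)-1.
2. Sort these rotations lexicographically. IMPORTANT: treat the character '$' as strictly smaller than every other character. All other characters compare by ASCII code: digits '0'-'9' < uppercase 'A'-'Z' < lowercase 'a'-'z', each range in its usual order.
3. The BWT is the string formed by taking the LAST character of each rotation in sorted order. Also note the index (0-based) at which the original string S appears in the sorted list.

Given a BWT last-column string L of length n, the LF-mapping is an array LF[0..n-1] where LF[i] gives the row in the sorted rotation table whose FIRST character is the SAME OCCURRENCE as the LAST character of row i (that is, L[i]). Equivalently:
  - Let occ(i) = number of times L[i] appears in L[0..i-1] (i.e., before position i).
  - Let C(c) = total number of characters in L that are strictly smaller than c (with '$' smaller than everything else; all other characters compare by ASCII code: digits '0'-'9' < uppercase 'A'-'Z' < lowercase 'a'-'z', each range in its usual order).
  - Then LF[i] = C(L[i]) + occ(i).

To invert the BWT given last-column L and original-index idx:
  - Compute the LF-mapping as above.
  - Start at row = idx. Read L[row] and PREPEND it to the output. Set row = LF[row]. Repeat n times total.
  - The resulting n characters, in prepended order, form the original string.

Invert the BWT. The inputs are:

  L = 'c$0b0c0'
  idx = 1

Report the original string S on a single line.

LF mapping: 5 0 1 4 2 6 3
Walk LF starting at row 1, prepending L[row]:
  step 1: row=1, L[1]='$', prepend. Next row=LF[1]=0
  step 2: row=0, L[0]='c', prepend. Next row=LF[0]=5
  step 3: row=5, L[5]='c', prepend. Next row=LF[5]=6
  step 4: row=6, L[6]='0', prepend. Next row=LF[6]=3
  step 5: row=3, L[3]='b', prepend. Next row=LF[3]=4
  step 6: row=4, L[4]='0', prepend. Next row=LF[4]=2
  step 7: row=2, L[2]='0', prepend. Next row=LF[2]=1
Reversed output: 00b0cc$

Answer: 00b0cc$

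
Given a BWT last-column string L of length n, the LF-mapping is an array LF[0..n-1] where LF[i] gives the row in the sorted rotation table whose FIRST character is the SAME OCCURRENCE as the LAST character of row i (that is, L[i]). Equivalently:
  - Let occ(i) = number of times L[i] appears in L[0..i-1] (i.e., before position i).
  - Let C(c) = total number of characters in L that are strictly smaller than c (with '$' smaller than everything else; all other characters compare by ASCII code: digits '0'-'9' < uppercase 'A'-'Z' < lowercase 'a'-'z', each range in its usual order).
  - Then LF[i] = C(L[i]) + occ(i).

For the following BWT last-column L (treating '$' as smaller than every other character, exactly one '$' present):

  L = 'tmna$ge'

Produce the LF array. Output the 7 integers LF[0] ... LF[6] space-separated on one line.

Char counts: '$':1, 'a':1, 'e':1, 'g':1, 'm':1, 'n':1, 't':1
C (first-col start): C('$')=0, C('a')=1, C('e')=2, C('g')=3, C('m')=4, C('n')=5, C('t')=6
L[0]='t': occ=0, LF[0]=C('t')+0=6+0=6
L[1]='m': occ=0, LF[1]=C('m')+0=4+0=4
L[2]='n': occ=0, LF[2]=C('n')+0=5+0=5
L[3]='a': occ=0, LF[3]=C('a')+0=1+0=1
L[4]='$': occ=0, LF[4]=C('$')+0=0+0=0
L[5]='g': occ=0, LF[5]=C('g')+0=3+0=3
L[6]='e': occ=0, LF[6]=C('e')+0=2+0=2

Answer: 6 4 5 1 0 3 2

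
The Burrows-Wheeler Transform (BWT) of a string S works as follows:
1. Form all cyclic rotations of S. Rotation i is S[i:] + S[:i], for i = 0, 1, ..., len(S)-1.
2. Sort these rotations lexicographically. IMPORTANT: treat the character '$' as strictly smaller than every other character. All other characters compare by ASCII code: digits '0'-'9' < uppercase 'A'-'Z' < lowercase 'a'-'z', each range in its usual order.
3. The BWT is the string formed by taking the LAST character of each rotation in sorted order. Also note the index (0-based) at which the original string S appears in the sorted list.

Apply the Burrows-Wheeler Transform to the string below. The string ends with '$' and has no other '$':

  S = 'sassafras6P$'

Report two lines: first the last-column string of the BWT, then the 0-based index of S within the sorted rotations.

Answer: Ps6srsafas$a
10

Derivation:
All 12 rotations (rotation i = S[i:]+S[:i]):
  rot[0] = sassafras6P$
  rot[1] = assafras6P$s
  rot[2] = ssafras6P$sa
  rot[3] = safras6P$sas
  rot[4] = afras6P$sass
  rot[5] = fras6P$sassa
  rot[6] = ras6P$sassaf
  rot[7] = as6P$sassafr
  rot[8] = s6P$sassafra
  rot[9] = 6P$sassafras
  rot[10] = P$sassafras6
  rot[11] = $sassafras6P
Sorted (with $ < everything):
  sorted[0] = $sassafras6P  (last char: 'P')
  sorted[1] = 6P$sassafras  (last char: 's')
  sorted[2] = P$sassafras6  (last char: '6')
  sorted[3] = afras6P$sass  (last char: 's')
  sorted[4] = as6P$sassafr  (last char: 'r')
  sorted[5] = assafras6P$s  (last char: 's')
  sorted[6] = fras6P$sassa  (last char: 'a')
  sorted[7] = ras6P$sassaf  (last char: 'f')
  sorted[8] = s6P$sassafra  (last char: 'a')
  sorted[9] = safras6P$sas  (last char: 's')
  sorted[10] = sassafras6P$  (last char: '$')
  sorted[11] = ssafras6P$sa  (last char: 'a')
Last column: Ps6srsafas$a
Original string S is at sorted index 10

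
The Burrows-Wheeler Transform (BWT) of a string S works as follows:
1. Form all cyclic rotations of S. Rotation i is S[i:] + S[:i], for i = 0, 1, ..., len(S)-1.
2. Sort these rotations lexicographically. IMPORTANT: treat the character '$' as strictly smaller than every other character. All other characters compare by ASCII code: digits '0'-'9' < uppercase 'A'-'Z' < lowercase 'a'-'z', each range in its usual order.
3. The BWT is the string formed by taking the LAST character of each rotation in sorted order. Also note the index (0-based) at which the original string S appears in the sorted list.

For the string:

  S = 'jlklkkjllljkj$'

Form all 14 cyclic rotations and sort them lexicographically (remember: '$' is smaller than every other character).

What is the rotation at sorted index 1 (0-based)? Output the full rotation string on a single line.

All 14 rotations (rotation i = S[i:]+S[:i]):
  rot[0] = jlklkkjllljkj$
  rot[1] = lklkkjllljkj$j
  rot[2] = klkkjllljkj$jl
  rot[3] = lkkjllljkj$jlk
  rot[4] = kkjllljkj$jlkl
  rot[5] = kjllljkj$jlklk
  rot[6] = jllljkj$jlklkk
  rot[7] = llljkj$jlklkkj
  rot[8] = lljkj$jlklkkjl
  rot[9] = ljkj$jlklkkjll
  rot[10] = jkj$jlklkkjlll
  rot[11] = kj$jlklkkjlllj
  rot[12] = j$jlklkkjllljk
  rot[13] = $jlklkkjllljkj
Sorted (with $ < everything):
  sorted[0] = $jlklkkjllljkj
  sorted[1] = j$jlklkkjllljk
  sorted[2] = jkj$jlklkkjlll
  sorted[3] = jlklkkjllljkj$
  sorted[4] = jllljkj$jlklkk
  sorted[5] = kj$jlklkkjlllj
  sorted[6] = kjllljkj$jlklk
  sorted[7] = kkjllljkj$jlkl
  sorted[8] = klkkjllljkj$jl
  sorted[9] = ljkj$jlklkkjll
  sorted[10] = lkkjllljkj$jlk
  sorted[11] = lklkkjllljkj$j
  sorted[12] = lljkj$jlklkkjl
  sorted[13] = llljkj$jlklkkj
sorted[1] = j$jlklkkjllljk

Answer: j$jlklkkjllljk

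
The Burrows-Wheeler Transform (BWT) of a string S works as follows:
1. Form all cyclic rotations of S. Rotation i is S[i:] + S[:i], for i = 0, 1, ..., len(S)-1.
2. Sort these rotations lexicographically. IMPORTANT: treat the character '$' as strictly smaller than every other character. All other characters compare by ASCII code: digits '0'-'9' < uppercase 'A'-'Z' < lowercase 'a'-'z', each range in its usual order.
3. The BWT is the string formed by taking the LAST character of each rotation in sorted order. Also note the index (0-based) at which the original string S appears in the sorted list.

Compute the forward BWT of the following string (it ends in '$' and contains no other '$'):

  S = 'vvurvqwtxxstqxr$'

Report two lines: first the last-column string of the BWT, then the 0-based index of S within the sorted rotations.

Answer: rvtxuxswvrv$qqxt
11

Derivation:
All 16 rotations (rotation i = S[i:]+S[:i]):
  rot[0] = vvurvqwtxxstqxr$
  rot[1] = vurvqwtxxstqxr$v
  rot[2] = urvqwtxxstqxr$vv
  rot[3] = rvqwtxxstqxr$vvu
  rot[4] = vqwtxxstqxr$vvur
  rot[5] = qwtxxstqxr$vvurv
  rot[6] = wtxxstqxr$vvurvq
  rot[7] = txxstqxr$vvurvqw
  rot[8] = xxstqxr$vvurvqwt
  rot[9] = xstqxr$vvurvqwtx
  rot[10] = stqxr$vvurvqwtxx
  rot[11] = tqxr$vvurvqwtxxs
  rot[12] = qxr$vvurvqwtxxst
  rot[13] = xr$vvurvqwtxxstq
  rot[14] = r$vvurvqwtxxstqx
  rot[15] = $vvurvqwtxxstqxr
Sorted (with $ < everything):
  sorted[0] = $vvurvqwtxxstqxr  (last char: 'r')
  sorted[1] = qwtxxstqxr$vvurv  (last char: 'v')
  sorted[2] = qxr$vvurvqwtxxst  (last char: 't')
  sorted[3] = r$vvurvqwtxxstqx  (last char: 'x')
  sorted[4] = rvqwtxxstqxr$vvu  (last char: 'u')
  sorted[5] = stqxr$vvurvqwtxx  (last char: 'x')
  sorted[6] = tqxr$vvurvqwtxxs  (last char: 's')
  sorted[7] = txxstqxr$vvurvqw  (last char: 'w')
  sorted[8] = urvqwtxxstqxr$vv  (last char: 'v')
  sorted[9] = vqwtxxstqxr$vvur  (last char: 'r')
  sorted[10] = vurvqwtxxstqxr$v  (last char: 'v')
  sorted[11] = vvurvqwtxxstqxr$  (last char: '$')
  sorted[12] = wtxxstqxr$vvurvq  (last char: 'q')
  sorted[13] = xr$vvurvqwtxxstq  (last char: 'q')
  sorted[14] = xstqxr$vvurvqwtx  (last char: 'x')
  sorted[15] = xxstqxr$vvurvqwt  (last char: 't')
Last column: rvtxuxswvrv$qqxt
Original string S is at sorted index 11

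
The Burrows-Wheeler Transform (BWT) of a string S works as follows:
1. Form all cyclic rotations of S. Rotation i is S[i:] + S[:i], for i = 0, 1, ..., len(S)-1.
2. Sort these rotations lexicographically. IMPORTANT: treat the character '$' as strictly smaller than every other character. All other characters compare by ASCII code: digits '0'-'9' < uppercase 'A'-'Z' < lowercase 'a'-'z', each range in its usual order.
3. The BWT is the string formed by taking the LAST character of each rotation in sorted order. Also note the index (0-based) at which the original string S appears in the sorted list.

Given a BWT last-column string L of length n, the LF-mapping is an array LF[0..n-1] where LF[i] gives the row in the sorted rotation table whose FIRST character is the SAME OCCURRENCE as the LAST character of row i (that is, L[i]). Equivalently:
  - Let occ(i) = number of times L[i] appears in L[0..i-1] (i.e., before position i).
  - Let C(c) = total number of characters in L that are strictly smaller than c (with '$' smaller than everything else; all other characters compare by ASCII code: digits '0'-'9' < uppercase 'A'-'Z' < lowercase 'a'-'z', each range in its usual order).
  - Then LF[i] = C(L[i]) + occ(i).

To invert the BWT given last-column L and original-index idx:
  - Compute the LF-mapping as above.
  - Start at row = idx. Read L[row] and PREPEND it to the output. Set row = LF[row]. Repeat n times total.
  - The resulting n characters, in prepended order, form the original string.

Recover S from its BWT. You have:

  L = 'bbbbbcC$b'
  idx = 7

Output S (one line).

Answer: bcbbCbbb$

Derivation:
LF mapping: 2 3 4 5 6 8 1 0 7
Walk LF starting at row 7, prepending L[row]:
  step 1: row=7, L[7]='$', prepend. Next row=LF[7]=0
  step 2: row=0, L[0]='b', prepend. Next row=LF[0]=2
  step 3: row=2, L[2]='b', prepend. Next row=LF[2]=4
  step 4: row=4, L[4]='b', prepend. Next row=LF[4]=6
  step 5: row=6, L[6]='C', prepend. Next row=LF[6]=1
  step 6: row=1, L[1]='b', prepend. Next row=LF[1]=3
  step 7: row=3, L[3]='b', prepend. Next row=LF[3]=5
  step 8: row=5, L[5]='c', prepend. Next row=LF[5]=8
  step 9: row=8, L[8]='b', prepend. Next row=LF[8]=7
Reversed output: bcbbCbbb$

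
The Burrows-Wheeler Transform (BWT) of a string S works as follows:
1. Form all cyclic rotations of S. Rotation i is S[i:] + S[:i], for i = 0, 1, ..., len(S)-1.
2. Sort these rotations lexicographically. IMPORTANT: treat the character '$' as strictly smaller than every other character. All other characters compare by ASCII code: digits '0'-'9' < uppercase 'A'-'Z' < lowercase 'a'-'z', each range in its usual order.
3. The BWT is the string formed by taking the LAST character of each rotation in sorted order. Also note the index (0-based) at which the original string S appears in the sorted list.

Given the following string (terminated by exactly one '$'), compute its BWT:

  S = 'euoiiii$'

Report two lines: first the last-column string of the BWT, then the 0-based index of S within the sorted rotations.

Answer: i$iiioue
1

Derivation:
All 8 rotations (rotation i = S[i:]+S[:i]):
  rot[0] = euoiiii$
  rot[1] = uoiiii$e
  rot[2] = oiiii$eu
  rot[3] = iiii$euo
  rot[4] = iii$euoi
  rot[5] = ii$euoii
  rot[6] = i$euoiii
  rot[7] = $euoiiii
Sorted (with $ < everything):
  sorted[0] = $euoiiii  (last char: 'i')
  sorted[1] = euoiiii$  (last char: '$')
  sorted[2] = i$euoiii  (last char: 'i')
  sorted[3] = ii$euoii  (last char: 'i')
  sorted[4] = iii$euoi  (last char: 'i')
  sorted[5] = iiii$euo  (last char: 'o')
  sorted[6] = oiiii$eu  (last char: 'u')
  sorted[7] = uoiiii$e  (last char: 'e')
Last column: i$iiioue
Original string S is at sorted index 1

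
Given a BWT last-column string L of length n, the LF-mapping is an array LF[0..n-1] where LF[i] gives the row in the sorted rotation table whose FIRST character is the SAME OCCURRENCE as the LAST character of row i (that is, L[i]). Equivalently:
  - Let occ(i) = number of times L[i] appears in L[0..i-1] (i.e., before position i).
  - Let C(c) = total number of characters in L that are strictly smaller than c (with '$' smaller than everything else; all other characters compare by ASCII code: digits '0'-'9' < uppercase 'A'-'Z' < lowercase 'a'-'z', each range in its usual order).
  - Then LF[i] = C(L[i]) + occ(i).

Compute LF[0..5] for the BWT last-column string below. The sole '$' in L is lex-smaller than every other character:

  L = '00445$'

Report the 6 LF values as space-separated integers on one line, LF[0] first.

Answer: 1 2 3 4 5 0

Derivation:
Char counts: '$':1, '0':2, '4':2, '5':1
C (first-col start): C('$')=0, C('0')=1, C('4')=3, C('5')=5
L[0]='0': occ=0, LF[0]=C('0')+0=1+0=1
L[1]='0': occ=1, LF[1]=C('0')+1=1+1=2
L[2]='4': occ=0, LF[2]=C('4')+0=3+0=3
L[3]='4': occ=1, LF[3]=C('4')+1=3+1=4
L[4]='5': occ=0, LF[4]=C('5')+0=5+0=5
L[5]='$': occ=0, LF[5]=C('$')+0=0+0=0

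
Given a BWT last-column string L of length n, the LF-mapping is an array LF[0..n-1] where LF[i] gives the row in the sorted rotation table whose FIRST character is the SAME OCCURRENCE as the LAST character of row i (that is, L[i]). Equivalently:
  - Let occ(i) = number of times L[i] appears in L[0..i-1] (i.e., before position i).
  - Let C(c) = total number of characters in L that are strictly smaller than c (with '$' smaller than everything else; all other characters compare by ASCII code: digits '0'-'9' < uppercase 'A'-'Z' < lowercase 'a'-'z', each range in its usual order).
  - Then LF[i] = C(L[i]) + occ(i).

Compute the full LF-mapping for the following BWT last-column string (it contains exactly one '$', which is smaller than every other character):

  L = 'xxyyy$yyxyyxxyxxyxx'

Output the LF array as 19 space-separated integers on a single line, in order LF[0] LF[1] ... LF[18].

Char counts: '$':1, 'x':9, 'y':9
C (first-col start): C('$')=0, C('x')=1, C('y')=10
L[0]='x': occ=0, LF[0]=C('x')+0=1+0=1
L[1]='x': occ=1, LF[1]=C('x')+1=1+1=2
L[2]='y': occ=0, LF[2]=C('y')+0=10+0=10
L[3]='y': occ=1, LF[3]=C('y')+1=10+1=11
L[4]='y': occ=2, LF[4]=C('y')+2=10+2=12
L[5]='$': occ=0, LF[5]=C('$')+0=0+0=0
L[6]='y': occ=3, LF[6]=C('y')+3=10+3=13
L[7]='y': occ=4, LF[7]=C('y')+4=10+4=14
L[8]='x': occ=2, LF[8]=C('x')+2=1+2=3
L[9]='y': occ=5, LF[9]=C('y')+5=10+5=15
L[10]='y': occ=6, LF[10]=C('y')+6=10+6=16
L[11]='x': occ=3, LF[11]=C('x')+3=1+3=4
L[12]='x': occ=4, LF[12]=C('x')+4=1+4=5
L[13]='y': occ=7, LF[13]=C('y')+7=10+7=17
L[14]='x': occ=5, LF[14]=C('x')+5=1+5=6
L[15]='x': occ=6, LF[15]=C('x')+6=1+6=7
L[16]='y': occ=8, LF[16]=C('y')+8=10+8=18
L[17]='x': occ=7, LF[17]=C('x')+7=1+7=8
L[18]='x': occ=8, LF[18]=C('x')+8=1+8=9

Answer: 1 2 10 11 12 0 13 14 3 15 16 4 5 17 6 7 18 8 9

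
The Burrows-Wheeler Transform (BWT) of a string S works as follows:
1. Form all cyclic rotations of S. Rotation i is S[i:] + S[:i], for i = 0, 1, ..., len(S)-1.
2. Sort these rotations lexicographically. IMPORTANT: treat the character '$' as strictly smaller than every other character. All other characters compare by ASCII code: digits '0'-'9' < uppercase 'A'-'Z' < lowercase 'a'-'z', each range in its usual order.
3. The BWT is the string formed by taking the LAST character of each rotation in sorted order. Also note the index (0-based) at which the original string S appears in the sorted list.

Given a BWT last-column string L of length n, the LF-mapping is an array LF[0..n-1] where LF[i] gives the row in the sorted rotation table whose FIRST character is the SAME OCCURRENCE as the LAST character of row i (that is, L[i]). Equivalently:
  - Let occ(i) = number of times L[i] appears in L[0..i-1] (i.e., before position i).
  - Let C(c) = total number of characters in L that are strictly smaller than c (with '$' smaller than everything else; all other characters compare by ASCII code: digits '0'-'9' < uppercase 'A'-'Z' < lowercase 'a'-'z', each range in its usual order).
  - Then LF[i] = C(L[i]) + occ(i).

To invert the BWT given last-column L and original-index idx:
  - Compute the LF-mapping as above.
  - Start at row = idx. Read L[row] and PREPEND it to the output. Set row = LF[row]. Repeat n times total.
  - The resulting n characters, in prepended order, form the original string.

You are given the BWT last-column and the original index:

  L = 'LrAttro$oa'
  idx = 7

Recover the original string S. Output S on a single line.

LF mapping: 2 6 1 8 9 7 4 0 5 3
Walk LF starting at row 7, prepending L[row]:
  step 1: row=7, L[7]='$', prepend. Next row=LF[7]=0
  step 2: row=0, L[0]='L', prepend. Next row=LF[0]=2
  step 3: row=2, L[2]='A', prepend. Next row=LF[2]=1
  step 4: row=1, L[1]='r', prepend. Next row=LF[1]=6
  step 5: row=6, L[6]='o', prepend. Next row=LF[6]=4
  step 6: row=4, L[4]='t', prepend. Next row=LF[4]=9
  step 7: row=9, L[9]='a', prepend. Next row=LF[9]=3
  step 8: row=3, L[3]='t', prepend. Next row=LF[3]=8
  step 9: row=8, L[8]='o', prepend. Next row=LF[8]=5
  step 10: row=5, L[5]='r', prepend. Next row=LF[5]=7
Reversed output: rotatorAL$

Answer: rotatorAL$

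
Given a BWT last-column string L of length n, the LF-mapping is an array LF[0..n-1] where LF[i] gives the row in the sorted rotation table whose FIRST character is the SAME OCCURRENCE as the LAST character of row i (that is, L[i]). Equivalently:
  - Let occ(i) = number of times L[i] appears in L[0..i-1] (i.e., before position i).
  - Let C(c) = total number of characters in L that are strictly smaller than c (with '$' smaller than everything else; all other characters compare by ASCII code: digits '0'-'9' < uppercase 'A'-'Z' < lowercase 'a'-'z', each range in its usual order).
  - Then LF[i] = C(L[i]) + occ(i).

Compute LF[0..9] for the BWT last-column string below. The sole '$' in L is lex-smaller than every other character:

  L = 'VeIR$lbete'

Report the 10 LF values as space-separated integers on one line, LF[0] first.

Answer: 3 5 1 2 0 8 4 6 9 7

Derivation:
Char counts: '$':1, 'I':1, 'R':1, 'V':1, 'b':1, 'e':3, 'l':1, 't':1
C (first-col start): C('$')=0, C('I')=1, C('R')=2, C('V')=3, C('b')=4, C('e')=5, C('l')=8, C('t')=9
L[0]='V': occ=0, LF[0]=C('V')+0=3+0=3
L[1]='e': occ=0, LF[1]=C('e')+0=5+0=5
L[2]='I': occ=0, LF[2]=C('I')+0=1+0=1
L[3]='R': occ=0, LF[3]=C('R')+0=2+0=2
L[4]='$': occ=0, LF[4]=C('$')+0=0+0=0
L[5]='l': occ=0, LF[5]=C('l')+0=8+0=8
L[6]='b': occ=0, LF[6]=C('b')+0=4+0=4
L[7]='e': occ=1, LF[7]=C('e')+1=5+1=6
L[8]='t': occ=0, LF[8]=C('t')+0=9+0=9
L[9]='e': occ=2, LF[9]=C('e')+2=5+2=7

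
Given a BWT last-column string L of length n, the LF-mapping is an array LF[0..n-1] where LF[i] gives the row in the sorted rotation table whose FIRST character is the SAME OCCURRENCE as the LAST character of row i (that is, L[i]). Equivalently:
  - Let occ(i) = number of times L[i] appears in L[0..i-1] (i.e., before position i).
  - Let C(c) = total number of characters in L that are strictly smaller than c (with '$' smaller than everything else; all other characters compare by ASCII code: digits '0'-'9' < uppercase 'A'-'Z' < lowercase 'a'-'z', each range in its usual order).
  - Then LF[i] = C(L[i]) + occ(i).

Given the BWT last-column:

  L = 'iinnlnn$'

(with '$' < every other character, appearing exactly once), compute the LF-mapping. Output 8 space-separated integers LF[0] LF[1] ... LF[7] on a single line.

Answer: 1 2 4 5 3 6 7 0

Derivation:
Char counts: '$':1, 'i':2, 'l':1, 'n':4
C (first-col start): C('$')=0, C('i')=1, C('l')=3, C('n')=4
L[0]='i': occ=0, LF[0]=C('i')+0=1+0=1
L[1]='i': occ=1, LF[1]=C('i')+1=1+1=2
L[2]='n': occ=0, LF[2]=C('n')+0=4+0=4
L[3]='n': occ=1, LF[3]=C('n')+1=4+1=5
L[4]='l': occ=0, LF[4]=C('l')+0=3+0=3
L[5]='n': occ=2, LF[5]=C('n')+2=4+2=6
L[6]='n': occ=3, LF[6]=C('n')+3=4+3=7
L[7]='$': occ=0, LF[7]=C('$')+0=0+0=0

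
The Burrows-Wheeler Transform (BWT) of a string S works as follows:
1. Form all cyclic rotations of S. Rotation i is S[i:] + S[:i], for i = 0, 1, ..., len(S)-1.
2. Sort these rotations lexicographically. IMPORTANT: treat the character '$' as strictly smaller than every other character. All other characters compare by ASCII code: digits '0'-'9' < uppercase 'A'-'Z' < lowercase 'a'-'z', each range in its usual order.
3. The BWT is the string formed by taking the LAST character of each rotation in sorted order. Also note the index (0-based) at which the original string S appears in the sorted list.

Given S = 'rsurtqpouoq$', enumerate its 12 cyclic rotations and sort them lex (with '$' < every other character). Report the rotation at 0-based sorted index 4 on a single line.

All 12 rotations (rotation i = S[i:]+S[:i]):
  rot[0] = rsurtqpouoq$
  rot[1] = surtqpouoq$r
  rot[2] = urtqpouoq$rs
  rot[3] = rtqpouoq$rsu
  rot[4] = tqpouoq$rsur
  rot[5] = qpouoq$rsurt
  rot[6] = pouoq$rsurtq
  rot[7] = ouoq$rsurtqp
  rot[8] = uoq$rsurtqpo
  rot[9] = oq$rsurtqpou
  rot[10] = q$rsurtqpouo
  rot[11] = $rsurtqpouoq
Sorted (with $ < everything):
  sorted[0] = $rsurtqpouoq
  sorted[1] = oq$rsurtqpou
  sorted[2] = ouoq$rsurtqp
  sorted[3] = pouoq$rsurtq
  sorted[4] = q$rsurtqpouo
  sorted[5] = qpouoq$rsurt
  sorted[6] = rsurtqpouoq$
  sorted[7] = rtqpouoq$rsu
  sorted[8] = surtqpouoq$r
  sorted[9] = tqpouoq$rsur
  sorted[10] = uoq$rsurtqpo
  sorted[11] = urtqpouoq$rs
sorted[4] = q$rsurtqpouo

Answer: q$rsurtqpouo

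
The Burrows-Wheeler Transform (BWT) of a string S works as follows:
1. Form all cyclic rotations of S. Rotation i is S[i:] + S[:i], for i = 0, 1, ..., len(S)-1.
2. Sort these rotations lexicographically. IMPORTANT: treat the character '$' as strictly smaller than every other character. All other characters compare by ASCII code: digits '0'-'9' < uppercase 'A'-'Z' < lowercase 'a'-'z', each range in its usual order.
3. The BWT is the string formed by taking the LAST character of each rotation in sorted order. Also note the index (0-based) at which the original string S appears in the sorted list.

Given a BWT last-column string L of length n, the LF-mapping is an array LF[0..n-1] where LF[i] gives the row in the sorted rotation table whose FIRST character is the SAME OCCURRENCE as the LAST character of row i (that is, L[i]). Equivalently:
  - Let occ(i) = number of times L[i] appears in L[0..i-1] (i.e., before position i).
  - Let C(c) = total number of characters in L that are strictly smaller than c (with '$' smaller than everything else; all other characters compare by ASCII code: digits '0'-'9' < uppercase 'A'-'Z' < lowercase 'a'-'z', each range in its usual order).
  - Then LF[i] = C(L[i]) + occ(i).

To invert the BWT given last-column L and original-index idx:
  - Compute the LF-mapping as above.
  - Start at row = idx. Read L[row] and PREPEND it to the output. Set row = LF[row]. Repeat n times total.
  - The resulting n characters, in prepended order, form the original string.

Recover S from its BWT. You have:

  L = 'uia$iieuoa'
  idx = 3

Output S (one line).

Answer: eiiiaauou$

Derivation:
LF mapping: 8 4 1 0 5 6 3 9 7 2
Walk LF starting at row 3, prepending L[row]:
  step 1: row=3, L[3]='$', prepend. Next row=LF[3]=0
  step 2: row=0, L[0]='u', prepend. Next row=LF[0]=8
  step 3: row=8, L[8]='o', prepend. Next row=LF[8]=7
  step 4: row=7, L[7]='u', prepend. Next row=LF[7]=9
  step 5: row=9, L[9]='a', prepend. Next row=LF[9]=2
  step 6: row=2, L[2]='a', prepend. Next row=LF[2]=1
  step 7: row=1, L[1]='i', prepend. Next row=LF[1]=4
  step 8: row=4, L[4]='i', prepend. Next row=LF[4]=5
  step 9: row=5, L[5]='i', prepend. Next row=LF[5]=6
  step 10: row=6, L[6]='e', prepend. Next row=LF[6]=3
Reversed output: eiiiaauou$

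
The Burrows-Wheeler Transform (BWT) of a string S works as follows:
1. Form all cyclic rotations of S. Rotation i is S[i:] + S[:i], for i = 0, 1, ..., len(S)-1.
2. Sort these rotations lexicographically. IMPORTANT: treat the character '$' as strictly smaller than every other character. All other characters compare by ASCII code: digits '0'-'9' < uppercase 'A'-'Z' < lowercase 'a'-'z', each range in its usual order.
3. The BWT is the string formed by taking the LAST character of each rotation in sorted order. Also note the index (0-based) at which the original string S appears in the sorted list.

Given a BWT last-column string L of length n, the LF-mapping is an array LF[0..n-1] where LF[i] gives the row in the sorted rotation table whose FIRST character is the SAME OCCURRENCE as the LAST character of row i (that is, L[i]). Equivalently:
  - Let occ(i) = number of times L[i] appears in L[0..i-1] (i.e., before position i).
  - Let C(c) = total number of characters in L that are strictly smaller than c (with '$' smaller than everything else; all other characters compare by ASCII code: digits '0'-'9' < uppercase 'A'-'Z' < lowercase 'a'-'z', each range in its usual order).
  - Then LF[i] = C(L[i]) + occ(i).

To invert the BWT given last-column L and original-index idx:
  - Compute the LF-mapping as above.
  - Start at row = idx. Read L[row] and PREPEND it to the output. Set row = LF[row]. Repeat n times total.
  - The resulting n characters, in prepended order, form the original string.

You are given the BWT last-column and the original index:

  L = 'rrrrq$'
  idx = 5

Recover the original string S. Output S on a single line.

Answer: rrqrr$

Derivation:
LF mapping: 2 3 4 5 1 0
Walk LF starting at row 5, prepending L[row]:
  step 1: row=5, L[5]='$', prepend. Next row=LF[5]=0
  step 2: row=0, L[0]='r', prepend. Next row=LF[0]=2
  step 3: row=2, L[2]='r', prepend. Next row=LF[2]=4
  step 4: row=4, L[4]='q', prepend. Next row=LF[4]=1
  step 5: row=1, L[1]='r', prepend. Next row=LF[1]=3
  step 6: row=3, L[3]='r', prepend. Next row=LF[3]=5
Reversed output: rrqrr$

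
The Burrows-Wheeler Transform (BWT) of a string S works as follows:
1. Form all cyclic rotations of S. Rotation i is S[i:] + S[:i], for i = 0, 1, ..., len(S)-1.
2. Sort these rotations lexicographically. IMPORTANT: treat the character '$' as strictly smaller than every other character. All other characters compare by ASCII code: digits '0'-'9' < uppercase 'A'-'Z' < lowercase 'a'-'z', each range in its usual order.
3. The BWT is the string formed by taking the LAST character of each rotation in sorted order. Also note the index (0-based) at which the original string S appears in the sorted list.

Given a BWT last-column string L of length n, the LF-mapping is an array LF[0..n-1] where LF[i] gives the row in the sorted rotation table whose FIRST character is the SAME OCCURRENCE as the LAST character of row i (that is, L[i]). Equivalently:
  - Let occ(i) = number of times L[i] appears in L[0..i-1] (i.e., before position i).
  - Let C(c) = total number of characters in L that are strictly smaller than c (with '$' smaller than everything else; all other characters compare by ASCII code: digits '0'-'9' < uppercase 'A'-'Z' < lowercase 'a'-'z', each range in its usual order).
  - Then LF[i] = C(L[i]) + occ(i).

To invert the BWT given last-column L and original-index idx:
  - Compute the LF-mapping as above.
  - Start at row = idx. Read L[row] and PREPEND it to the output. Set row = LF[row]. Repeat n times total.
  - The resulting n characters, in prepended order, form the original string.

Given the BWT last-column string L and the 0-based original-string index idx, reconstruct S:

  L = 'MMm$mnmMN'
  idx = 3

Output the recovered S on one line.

LF mapping: 1 2 5 0 6 8 7 3 4
Walk LF starting at row 3, prepending L[row]:
  step 1: row=3, L[3]='$', prepend. Next row=LF[3]=0
  step 2: row=0, L[0]='M', prepend. Next row=LF[0]=1
  step 3: row=1, L[1]='M', prepend. Next row=LF[1]=2
  step 4: row=2, L[2]='m', prepend. Next row=LF[2]=5
  step 5: row=5, L[5]='n', prepend. Next row=LF[5]=8
  step 6: row=8, L[8]='N', prepend. Next row=LF[8]=4
  step 7: row=4, L[4]='m', prepend. Next row=LF[4]=6
  step 8: row=6, L[6]='m', prepend. Next row=LF[6]=7
  step 9: row=7, L[7]='M', prepend. Next row=LF[7]=3
Reversed output: MmmNnmMM$

Answer: MmmNnmMM$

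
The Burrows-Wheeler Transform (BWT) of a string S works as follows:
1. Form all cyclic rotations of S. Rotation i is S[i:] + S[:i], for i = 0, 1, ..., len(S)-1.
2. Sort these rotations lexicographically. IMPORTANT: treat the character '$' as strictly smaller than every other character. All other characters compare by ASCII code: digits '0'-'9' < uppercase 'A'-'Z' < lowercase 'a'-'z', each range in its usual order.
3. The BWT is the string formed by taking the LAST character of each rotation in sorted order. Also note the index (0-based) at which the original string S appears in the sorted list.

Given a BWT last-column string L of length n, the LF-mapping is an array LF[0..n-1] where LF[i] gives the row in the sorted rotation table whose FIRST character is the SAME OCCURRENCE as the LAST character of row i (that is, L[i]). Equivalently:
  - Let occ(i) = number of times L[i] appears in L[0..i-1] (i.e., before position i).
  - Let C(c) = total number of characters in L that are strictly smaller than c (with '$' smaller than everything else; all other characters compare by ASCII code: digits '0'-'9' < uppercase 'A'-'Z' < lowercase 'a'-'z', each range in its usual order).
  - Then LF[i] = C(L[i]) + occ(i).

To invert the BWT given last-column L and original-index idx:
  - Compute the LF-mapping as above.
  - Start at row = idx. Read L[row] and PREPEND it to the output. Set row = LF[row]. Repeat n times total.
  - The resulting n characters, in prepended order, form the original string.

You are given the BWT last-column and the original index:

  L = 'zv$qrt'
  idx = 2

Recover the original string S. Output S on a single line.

LF mapping: 5 4 0 1 2 3
Walk LF starting at row 2, prepending L[row]:
  step 1: row=2, L[2]='$', prepend. Next row=LF[2]=0
  step 2: row=0, L[0]='z', prepend. Next row=LF[0]=5
  step 3: row=5, L[5]='t', prepend. Next row=LF[5]=3
  step 4: row=3, L[3]='q', prepend. Next row=LF[3]=1
  step 5: row=1, L[1]='v', prepend. Next row=LF[1]=4
  step 6: row=4, L[4]='r', prepend. Next row=LF[4]=2
Reversed output: rvqtz$

Answer: rvqtz$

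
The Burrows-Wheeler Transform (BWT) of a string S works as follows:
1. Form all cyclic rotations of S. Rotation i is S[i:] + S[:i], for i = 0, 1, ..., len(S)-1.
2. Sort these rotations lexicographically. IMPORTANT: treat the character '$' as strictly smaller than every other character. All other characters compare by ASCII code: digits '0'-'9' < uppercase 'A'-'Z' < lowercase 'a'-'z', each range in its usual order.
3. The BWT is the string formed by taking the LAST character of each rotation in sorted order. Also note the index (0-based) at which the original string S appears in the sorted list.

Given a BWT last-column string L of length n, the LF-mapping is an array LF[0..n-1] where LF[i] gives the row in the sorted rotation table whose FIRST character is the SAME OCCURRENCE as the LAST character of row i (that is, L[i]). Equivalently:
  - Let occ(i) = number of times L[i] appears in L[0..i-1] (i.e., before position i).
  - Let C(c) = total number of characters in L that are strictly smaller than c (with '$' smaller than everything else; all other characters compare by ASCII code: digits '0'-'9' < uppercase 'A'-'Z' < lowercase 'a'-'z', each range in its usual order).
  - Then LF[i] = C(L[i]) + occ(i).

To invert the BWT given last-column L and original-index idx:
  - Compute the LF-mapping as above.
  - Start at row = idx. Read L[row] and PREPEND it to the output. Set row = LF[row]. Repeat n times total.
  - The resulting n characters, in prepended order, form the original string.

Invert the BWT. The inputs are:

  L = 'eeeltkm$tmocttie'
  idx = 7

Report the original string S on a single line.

LF mapping: 2 3 4 8 12 7 9 0 13 10 11 1 14 15 6 5
Walk LF starting at row 7, prepending L[row]:
  step 1: row=7, L[7]='$', prepend. Next row=LF[7]=0
  step 2: row=0, L[0]='e', prepend. Next row=LF[0]=2
  step 3: row=2, L[2]='e', prepend. Next row=LF[2]=4
  step 4: row=4, L[4]='t', prepend. Next row=LF[4]=12
  step 5: row=12, L[12]='t', prepend. Next row=LF[12]=14
  step 6: row=14, L[14]='i', prepend. Next row=LF[14]=6
  step 7: row=6, L[6]='m', prepend. Next row=LF[6]=9
  step 8: row=9, L[9]='m', prepend. Next row=LF[9]=10
  step 9: row=10, L[10]='o', prepend. Next row=LF[10]=11
  step 10: row=11, L[11]='c', prepend. Next row=LF[11]=1
  step 11: row=1, L[1]='e', prepend. Next row=LF[1]=3
  step 12: row=3, L[3]='l', prepend. Next row=LF[3]=8
  step 13: row=8, L[8]='t', prepend. Next row=LF[8]=13
  step 14: row=13, L[13]='t', prepend. Next row=LF[13]=15
  step 15: row=15, L[15]='e', prepend. Next row=LF[15]=5
  step 16: row=5, L[5]='k', prepend. Next row=LF[5]=7
Reversed output: kettlecommittee$

Answer: kettlecommittee$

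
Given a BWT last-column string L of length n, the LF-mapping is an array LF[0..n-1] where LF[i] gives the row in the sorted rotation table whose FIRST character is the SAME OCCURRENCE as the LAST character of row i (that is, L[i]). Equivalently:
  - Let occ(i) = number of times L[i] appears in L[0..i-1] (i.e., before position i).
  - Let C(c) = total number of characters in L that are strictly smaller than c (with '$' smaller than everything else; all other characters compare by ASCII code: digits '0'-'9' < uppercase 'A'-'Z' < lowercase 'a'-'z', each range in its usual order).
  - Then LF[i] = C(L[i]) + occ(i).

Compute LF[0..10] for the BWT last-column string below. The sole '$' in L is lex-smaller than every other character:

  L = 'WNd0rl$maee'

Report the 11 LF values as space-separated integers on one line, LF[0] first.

Answer: 3 2 5 1 10 8 0 9 4 6 7

Derivation:
Char counts: '$':1, '0':1, 'N':1, 'W':1, 'a':1, 'd':1, 'e':2, 'l':1, 'm':1, 'r':1
C (first-col start): C('$')=0, C('0')=1, C('N')=2, C('W')=3, C('a')=4, C('d')=5, C('e')=6, C('l')=8, C('m')=9, C('r')=10
L[0]='W': occ=0, LF[0]=C('W')+0=3+0=3
L[1]='N': occ=0, LF[1]=C('N')+0=2+0=2
L[2]='d': occ=0, LF[2]=C('d')+0=5+0=5
L[3]='0': occ=0, LF[3]=C('0')+0=1+0=1
L[4]='r': occ=0, LF[4]=C('r')+0=10+0=10
L[5]='l': occ=0, LF[5]=C('l')+0=8+0=8
L[6]='$': occ=0, LF[6]=C('$')+0=0+0=0
L[7]='m': occ=0, LF[7]=C('m')+0=9+0=9
L[8]='a': occ=0, LF[8]=C('a')+0=4+0=4
L[9]='e': occ=0, LF[9]=C('e')+0=6+0=6
L[10]='e': occ=1, LF[10]=C('e')+1=6+1=7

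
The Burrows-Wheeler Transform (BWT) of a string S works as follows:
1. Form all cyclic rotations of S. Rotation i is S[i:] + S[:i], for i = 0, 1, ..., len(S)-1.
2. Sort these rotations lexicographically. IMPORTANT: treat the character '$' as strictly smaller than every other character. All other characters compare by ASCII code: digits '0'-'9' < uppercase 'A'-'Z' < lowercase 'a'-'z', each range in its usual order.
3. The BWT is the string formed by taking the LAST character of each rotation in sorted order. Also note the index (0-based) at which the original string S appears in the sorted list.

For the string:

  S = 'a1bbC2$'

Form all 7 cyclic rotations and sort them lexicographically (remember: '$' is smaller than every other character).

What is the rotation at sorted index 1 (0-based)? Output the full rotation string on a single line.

All 7 rotations (rotation i = S[i:]+S[:i]):
  rot[0] = a1bbC2$
  rot[1] = 1bbC2$a
  rot[2] = bbC2$a1
  rot[3] = bC2$a1b
  rot[4] = C2$a1bb
  rot[5] = 2$a1bbC
  rot[6] = $a1bbC2
Sorted (with $ < everything):
  sorted[0] = $a1bbC2
  sorted[1] = 1bbC2$a
  sorted[2] = 2$a1bbC
  sorted[3] = C2$a1bb
  sorted[4] = a1bbC2$
  sorted[5] = bC2$a1b
  sorted[6] = bbC2$a1
sorted[1] = 1bbC2$a

Answer: 1bbC2$a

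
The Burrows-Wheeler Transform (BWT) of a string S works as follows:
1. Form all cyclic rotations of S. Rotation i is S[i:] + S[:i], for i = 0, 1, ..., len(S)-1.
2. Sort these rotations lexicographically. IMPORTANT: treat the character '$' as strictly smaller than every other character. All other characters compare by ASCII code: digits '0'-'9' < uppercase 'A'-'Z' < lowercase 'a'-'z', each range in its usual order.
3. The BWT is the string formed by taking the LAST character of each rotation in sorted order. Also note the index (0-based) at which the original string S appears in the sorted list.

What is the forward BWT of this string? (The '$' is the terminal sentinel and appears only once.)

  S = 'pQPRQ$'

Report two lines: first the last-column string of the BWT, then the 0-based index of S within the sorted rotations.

Answer: QQRpP$
5

Derivation:
All 6 rotations (rotation i = S[i:]+S[:i]):
  rot[0] = pQPRQ$
  rot[1] = QPRQ$p
  rot[2] = PRQ$pQ
  rot[3] = RQ$pQP
  rot[4] = Q$pQPR
  rot[5] = $pQPRQ
Sorted (with $ < everything):
  sorted[0] = $pQPRQ  (last char: 'Q')
  sorted[1] = PRQ$pQ  (last char: 'Q')
  sorted[2] = Q$pQPR  (last char: 'R')
  sorted[3] = QPRQ$p  (last char: 'p')
  sorted[4] = RQ$pQP  (last char: 'P')
  sorted[5] = pQPRQ$  (last char: '$')
Last column: QQRpP$
Original string S is at sorted index 5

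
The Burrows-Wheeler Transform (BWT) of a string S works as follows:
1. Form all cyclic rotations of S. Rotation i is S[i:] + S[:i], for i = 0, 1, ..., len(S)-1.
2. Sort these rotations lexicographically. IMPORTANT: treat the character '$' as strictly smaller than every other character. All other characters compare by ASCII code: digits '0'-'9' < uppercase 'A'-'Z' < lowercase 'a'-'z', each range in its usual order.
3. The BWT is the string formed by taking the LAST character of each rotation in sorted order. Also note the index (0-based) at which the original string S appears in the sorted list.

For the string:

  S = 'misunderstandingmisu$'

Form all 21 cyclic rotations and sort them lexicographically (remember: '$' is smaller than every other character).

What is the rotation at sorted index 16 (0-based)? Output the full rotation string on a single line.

Answer: su$misunderstandingmi

Derivation:
All 21 rotations (rotation i = S[i:]+S[:i]):
  rot[0] = misunderstandingmisu$
  rot[1] = isunderstandingmisu$m
  rot[2] = sunderstandingmisu$mi
  rot[3] = understandingmisu$mis
  rot[4] = nderstandingmisu$misu
  rot[5] = derstandingmisu$misun
  rot[6] = erstandingmisu$misund
  rot[7] = rstandingmisu$misunde
  rot[8] = standingmisu$misunder
  rot[9] = tandingmisu$misunders
  rot[10] = andingmisu$misunderst
  rot[11] = ndingmisu$misundersta
  rot[12] = dingmisu$misunderstan
  rot[13] = ingmisu$misunderstand
  rot[14] = ngmisu$misunderstandi
  rot[15] = gmisu$misunderstandin
  rot[16] = misu$misunderstanding
  rot[17] = isu$misunderstandingm
  rot[18] = su$misunderstandingmi
  rot[19] = u$misunderstandingmis
  rot[20] = $misunderstandingmisu
Sorted (with $ < everything):
  sorted[0] = $misunderstandingmisu
  sorted[1] = andingmisu$misunderst
  sorted[2] = derstandingmisu$misun
  sorted[3] = dingmisu$misunderstan
  sorted[4] = erstandingmisu$misund
  sorted[5] = gmisu$misunderstandin
  sorted[6] = ingmisu$misunderstand
  sorted[7] = isu$misunderstandingm
  sorted[8] = isunderstandingmisu$m
  sorted[9] = misu$misunderstanding
  sorted[10] = misunderstandingmisu$
  sorted[11] = nderstandingmisu$misu
  sorted[12] = ndingmisu$misundersta
  sorted[13] = ngmisu$misunderstandi
  sorted[14] = rstandingmisu$misunde
  sorted[15] = standingmisu$misunder
  sorted[16] = su$misunderstandingmi
  sorted[17] = sunderstandingmisu$mi
  sorted[18] = tandingmisu$misunders
  sorted[19] = u$misunderstandingmis
  sorted[20] = understandingmisu$mis
sorted[16] = su$misunderstandingmi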